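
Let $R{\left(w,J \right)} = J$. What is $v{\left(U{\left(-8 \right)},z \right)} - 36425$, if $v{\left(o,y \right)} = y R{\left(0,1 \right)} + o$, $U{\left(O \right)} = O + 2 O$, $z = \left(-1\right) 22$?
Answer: $-36471$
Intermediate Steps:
$z = -22$
$U{\left(O \right)} = 3 O$
$v{\left(o,y \right)} = o + y$ ($v{\left(o,y \right)} = y 1 + o = y + o = o + y$)
$v{\left(U{\left(-8 \right)},z \right)} - 36425 = \left(3 \left(-8\right) - 22\right) - 36425 = \left(-24 - 22\right) - 36425 = -46 - 36425 = -36471$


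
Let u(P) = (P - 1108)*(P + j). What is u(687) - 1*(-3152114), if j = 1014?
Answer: 2435993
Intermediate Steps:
u(P) = (-1108 + P)*(1014 + P) (u(P) = (P - 1108)*(P + 1014) = (-1108 + P)*(1014 + P))
u(687) - 1*(-3152114) = (-1123512 + 687² - 94*687) - 1*(-3152114) = (-1123512 + 471969 - 64578) + 3152114 = -716121 + 3152114 = 2435993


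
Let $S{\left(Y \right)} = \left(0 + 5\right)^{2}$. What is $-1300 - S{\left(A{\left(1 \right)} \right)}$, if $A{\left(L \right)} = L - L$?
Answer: $-1325$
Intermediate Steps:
$A{\left(L \right)} = 0$
$S{\left(Y \right)} = 25$ ($S{\left(Y \right)} = 5^{2} = 25$)
$-1300 - S{\left(A{\left(1 \right)} \right)} = -1300 - 25 = -1325$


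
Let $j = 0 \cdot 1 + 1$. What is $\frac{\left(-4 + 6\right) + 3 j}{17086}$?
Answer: $\frac{5}{17086} \approx 0.00029264$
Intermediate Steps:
$j = 1$ ($j = 0 + 1 = 1$)
$\frac{\left(-4 + 6\right) + 3 j}{17086} = \frac{\left(-4 + 6\right) + 3 \cdot 1}{17086} = \frac{2 + 3}{17086} = \frac{1}{17086} \cdot 5 = \frac{5}{17086}$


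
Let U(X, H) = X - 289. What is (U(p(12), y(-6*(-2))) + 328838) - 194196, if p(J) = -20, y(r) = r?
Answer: 134333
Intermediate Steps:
U(X, H) = -289 + X
(U(p(12), y(-6*(-2))) + 328838) - 194196 = ((-289 - 20) + 328838) - 194196 = (-309 + 328838) - 194196 = 328529 - 194196 = 134333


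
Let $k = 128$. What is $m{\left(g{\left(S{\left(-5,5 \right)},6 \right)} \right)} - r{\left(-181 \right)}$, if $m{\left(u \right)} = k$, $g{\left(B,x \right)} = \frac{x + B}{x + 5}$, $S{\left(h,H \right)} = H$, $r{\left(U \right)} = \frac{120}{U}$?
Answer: $\frac{23288}{181} \approx 128.66$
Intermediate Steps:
$g{\left(B,x \right)} = \frac{B + x}{5 + x}$
$m{\left(u \right)} = 128$
$m{\left(g{\left(S{\left(-5,5 \right)},6 \right)} \right)} - r{\left(-181 \right)} = 128 - \frac{120}{-181} = 128 - 120 \left(- \frac{1}{181}\right) = 128 - - \frac{120}{181} = 128 + \frac{120}{181} = \frac{23288}{181}$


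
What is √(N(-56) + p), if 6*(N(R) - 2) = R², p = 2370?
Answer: 2*√6513/3 ≈ 53.802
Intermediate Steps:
N(R) = 2 + R²/6
√(N(-56) + p) = √((2 + (⅙)*(-56)²) + 2370) = √((2 + (⅙)*3136) + 2370) = √((2 + 1568/3) + 2370) = √(1574/3 + 2370) = √(8684/3) = 2*√6513/3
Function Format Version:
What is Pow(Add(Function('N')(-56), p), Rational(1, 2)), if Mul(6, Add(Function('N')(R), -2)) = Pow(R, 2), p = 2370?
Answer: Mul(Rational(2, 3), Pow(6513, Rational(1, 2))) ≈ 53.802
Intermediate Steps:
Function('N')(R) = Add(2, Mul(Rational(1, 6), Pow(R, 2)))
Pow(Add(Function('N')(-56), p), Rational(1, 2)) = Pow(Add(Add(2, Mul(Rational(1, 6), Pow(-56, 2))), 2370), Rational(1, 2)) = Pow(Add(Add(2, Mul(Rational(1, 6), 3136)), 2370), Rational(1, 2)) = Pow(Add(Add(2, Rational(1568, 3)), 2370), Rational(1, 2)) = Pow(Add(Rational(1574, 3), 2370), Rational(1, 2)) = Pow(Rational(8684, 3), Rational(1, 2)) = Mul(Rational(2, 3), Pow(6513, Rational(1, 2)))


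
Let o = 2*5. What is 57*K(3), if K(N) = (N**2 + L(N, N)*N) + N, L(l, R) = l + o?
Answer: 2907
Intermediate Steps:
o = 10
L(l, R) = 10 + l (L(l, R) = l + 10 = 10 + l)
K(N) = N + N**2 + N*(10 + N) (K(N) = (N**2 + (10 + N)*N) + N = (N**2 + N*(10 + N)) + N = N + N**2 + N*(10 + N))
57*K(3) = 57*(3*(11 + 2*3)) = 57*(3*(11 + 6)) = 57*(3*17) = 57*51 = 2907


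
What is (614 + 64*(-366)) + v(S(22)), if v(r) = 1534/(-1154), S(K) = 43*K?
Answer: -13162137/577 ≈ -22811.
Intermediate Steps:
v(r) = -767/577 (v(r) = 1534*(-1/1154) = -767/577)
(614 + 64*(-366)) + v(S(22)) = (614 + 64*(-366)) - 767/577 = (614 - 23424) - 767/577 = -22810 - 767/577 = -13162137/577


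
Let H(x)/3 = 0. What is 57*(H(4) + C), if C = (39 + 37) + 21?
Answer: 5529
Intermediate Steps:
C = 97 (C = 76 + 21 = 97)
H(x) = 0 (H(x) = 3*0 = 0)
57*(H(4) + C) = 57*(0 + 97) = 57*97 = 5529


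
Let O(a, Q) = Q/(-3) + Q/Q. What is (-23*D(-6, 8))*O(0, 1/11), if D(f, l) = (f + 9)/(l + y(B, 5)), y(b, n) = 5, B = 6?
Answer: -736/143 ≈ -5.1469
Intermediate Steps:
D(f, l) = (9 + f)/(5 + l) (D(f, l) = (f + 9)/(l + 5) = (9 + f)/(5 + l))
O(a, Q) = 1 - Q/3 (O(a, Q) = Q*(-1/3) + 1 = -Q/3 + 1 = 1 - Q/3)
(-23*D(-6, 8))*O(0, 1/11) = (-23*(9 - 6)/(5 + 8))*(1 - 1/3/11) = (-23*3/13)*(1 - 1/3*1/11) = (-23*3/13)*(1 - 1/33) = -23*3/13*(32/33) = -69/13*32/33 = -736/143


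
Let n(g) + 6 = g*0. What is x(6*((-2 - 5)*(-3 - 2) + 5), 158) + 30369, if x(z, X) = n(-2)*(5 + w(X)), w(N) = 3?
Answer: 30321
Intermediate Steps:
n(g) = -6 (n(g) = -6 + g*0 = -6 + 0 = -6)
x(z, X) = -48 (x(z, X) = -6*(5 + 3) = -6*8 = -48)
x(6*((-2 - 5)*(-3 - 2) + 5), 158) + 30369 = -48 + 30369 = 30321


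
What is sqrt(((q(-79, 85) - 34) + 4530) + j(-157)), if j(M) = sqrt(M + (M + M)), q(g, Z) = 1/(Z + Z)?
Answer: sqrt(129934570 + 28900*I*sqrt(471))/170 ≈ 67.052 + 0.16183*I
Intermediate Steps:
q(g, Z) = 1/(2*Z)
j(M) = sqrt(3)*sqrt(M) (j(M) = sqrt(M + 2*M) = sqrt(3*M) = sqrt(3)*sqrt(M))
sqrt(((q(-79, 85) - 34) + 4530) + j(-157)) = sqrt((((1/2)/85 - 34) + 4530) + sqrt(3)*sqrt(-157)) = sqrt((((1/2)*(1/85) - 34) + 4530) + sqrt(3)*(I*sqrt(157))) = sqrt(((1/170 - 34) + 4530) + I*sqrt(471)) = sqrt((-5779/170 + 4530) + I*sqrt(471)) = sqrt(764321/170 + I*sqrt(471))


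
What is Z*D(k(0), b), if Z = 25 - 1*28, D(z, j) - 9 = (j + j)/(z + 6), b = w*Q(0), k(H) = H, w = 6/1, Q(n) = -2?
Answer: -15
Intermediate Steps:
w = 6 (w = 6*1 = 6)
b = -12 (b = 6*(-2) = -12)
D(z, j) = 9 + 2*j/(6 + z) (D(z, j) = 9 + (j + j)/(z + 6) = 9 + (2*j)/(6 + z) = 9 + 2*j/(6 + z))
Z = -3 (Z = 25 - 28 = -3)
Z*D(k(0), b) = -3*(54 + 2*(-12) + 9*0)/(6 + 0) = -3*(54 - 24 + 0)/6 = -30/2 = -3*5 = -15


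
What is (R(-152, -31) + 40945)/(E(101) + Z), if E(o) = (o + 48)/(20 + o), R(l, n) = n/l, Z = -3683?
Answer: -251021397/22571696 ≈ -11.121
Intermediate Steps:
E(o) = (48 + o)/(20 + o)
(R(-152, -31) + 40945)/(E(101) + Z) = (-31/(-152) + 40945)/((48 + 101)/(20 + 101) - 3683) = (-31*(-1/152) + 40945)/(149/121 - 3683) = (31/152 + 40945)/((1/121)*149 - 3683) = 6223671/(152*(149/121 - 3683)) = 6223671/(152*(-445494/121)) = (6223671/152)*(-121/445494) = -251021397/22571696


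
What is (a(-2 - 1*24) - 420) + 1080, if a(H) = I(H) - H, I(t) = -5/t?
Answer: 17841/26 ≈ 686.19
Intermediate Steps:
a(H) = -H - 5/H (a(H) = -5/H - H = -H - 5/H)
(a(-2 - 1*24) - 420) + 1080 = ((-(-2 - 1*24) - 5/(-2 - 1*24)) - 420) + 1080 = ((-(-2 - 24) - 5/(-2 - 24)) - 420) + 1080 = ((-1*(-26) - 5/(-26)) - 420) + 1080 = ((26 - 5*(-1/26)) - 420) + 1080 = ((26 + 5/26) - 420) + 1080 = (681/26 - 420) + 1080 = -10239/26 + 1080 = 17841/26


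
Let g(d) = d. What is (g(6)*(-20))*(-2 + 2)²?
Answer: 0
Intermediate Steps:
(g(6)*(-20))*(-2 + 2)² = (6*(-20))*(-2 + 2)² = -120*0² = -120*0 = 0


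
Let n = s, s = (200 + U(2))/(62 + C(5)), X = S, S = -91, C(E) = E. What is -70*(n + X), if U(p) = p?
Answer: 412650/67 ≈ 6159.0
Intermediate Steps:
X = -91
s = 202/67 (s = (200 + 2)/(62 + 5) = 202/67 ≈ 3.0149)
n = 202/67 ≈ 3.0149
-70*(n + X) = -70*(202/67 - 91) = -70*(-5895/67) = 412650/67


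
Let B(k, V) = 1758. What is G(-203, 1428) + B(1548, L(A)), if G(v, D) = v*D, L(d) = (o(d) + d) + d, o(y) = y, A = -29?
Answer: -288126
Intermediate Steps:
L(d) = 3*d (L(d) = (d + d) + d = 2*d + d = 3*d)
G(v, D) = D*v
G(-203, 1428) + B(1548, L(A)) = 1428*(-203) + 1758 = -289884 + 1758 = -288126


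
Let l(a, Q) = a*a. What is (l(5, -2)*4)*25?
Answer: 2500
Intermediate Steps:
l(a, Q) = a²
(l(5, -2)*4)*25 = (5²*4)*25 = (25*4)*25 = 100*25 = 2500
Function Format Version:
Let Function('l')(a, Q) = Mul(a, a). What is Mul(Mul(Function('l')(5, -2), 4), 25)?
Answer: 2500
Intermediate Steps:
Function('l')(a, Q) = Pow(a, 2)
Mul(Mul(Function('l')(5, -2), 4), 25) = Mul(Mul(Pow(5, 2), 4), 25) = Mul(Mul(25, 4), 25) = Mul(100, 25) = 2500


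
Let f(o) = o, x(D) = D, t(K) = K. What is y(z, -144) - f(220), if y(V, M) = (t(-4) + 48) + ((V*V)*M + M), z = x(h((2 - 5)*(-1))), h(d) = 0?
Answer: -320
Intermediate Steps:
z = 0
y(V, M) = 44 + M + M*V**2 (y(V, M) = (-4 + 48) + ((V*V)*M + M) = 44 + (V**2*M + M) = 44 + (M*V**2 + M) = 44 + (M + M*V**2) = 44 + M + M*V**2)
y(z, -144) - f(220) = (44 - 144 - 144*0**2) - 1*220 = (44 - 144 - 144*0) - 220 = (44 - 144 + 0) - 220 = -100 - 220 = -320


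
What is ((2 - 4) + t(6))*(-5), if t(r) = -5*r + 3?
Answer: 145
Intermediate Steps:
t(r) = 3 - 5*r
((2 - 4) + t(6))*(-5) = ((2 - 4) + (3 - 5*6))*(-5) = (-2 + (3 - 30))*(-5) = (-2 - 27)*(-5) = -29*(-5) = 145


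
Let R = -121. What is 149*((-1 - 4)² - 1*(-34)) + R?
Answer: 8670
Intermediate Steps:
149*((-1 - 4)² - 1*(-34)) + R = 149*((-1 - 4)² - 1*(-34)) - 121 = 149*((-5)² + 34) - 121 = 149*(25 + 34) - 121 = 149*59 - 121 = 8791 - 121 = 8670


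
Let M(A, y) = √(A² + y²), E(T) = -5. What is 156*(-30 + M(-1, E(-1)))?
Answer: -4680 + 156*√26 ≈ -3884.6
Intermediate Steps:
156*(-30 + M(-1, E(-1))) = 156*(-30 + √((-1)² + (-5)²)) = 156*(-30 + √(1 + 25)) = 156*(-30 + √26) = -4680 + 156*√26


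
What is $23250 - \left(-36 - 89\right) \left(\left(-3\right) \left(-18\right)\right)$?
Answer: $30000$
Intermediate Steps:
$23250 - \left(-36 - 89\right) \left(\left(-3\right) \left(-18\right)\right) = 23250 - \left(-125\right) 54 = 23250 - -6750 = 23250 + 6750 = 30000$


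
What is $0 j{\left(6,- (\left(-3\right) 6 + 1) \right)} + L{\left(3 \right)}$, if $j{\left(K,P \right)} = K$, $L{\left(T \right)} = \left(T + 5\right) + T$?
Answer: $11$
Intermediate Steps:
$L{\left(T \right)} = 5 + 2 T$ ($L{\left(T \right)} = \left(5 + T\right) + T = 5 + 2 T$)
$0 j{\left(6,- (\left(-3\right) 6 + 1) \right)} + L{\left(3 \right)} = 0 \cdot 6 + \left(5 + 2 \cdot 3\right) = 0 + \left(5 + 6\right) = 0 + 11 = 11$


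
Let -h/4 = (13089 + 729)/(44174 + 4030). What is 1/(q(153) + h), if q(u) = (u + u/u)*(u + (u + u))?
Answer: 4017/283941056 ≈ 1.4147e-5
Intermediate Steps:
h = -4606/4017 (h = -4*(13089 + 729)/(44174 + 4030) = -55272/48204 = -4*2303/8034 = -4606/4017 ≈ -1.1466)
q(u) = 3*u*(1 + u) (q(u) = (u + 1)*(u + 2*u) = (1 + u)*(3*u) = 3*u*(1 + u))
1/(q(153) + h) = 1/(3*153*(1 + 153) - 4606/4017) = 1/(3*153*154 - 4606/4017) = 1/(70686 - 4606/4017) = 1/(283941056/4017) = 4017/283941056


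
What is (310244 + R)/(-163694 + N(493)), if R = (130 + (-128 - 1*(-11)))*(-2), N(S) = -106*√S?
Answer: -4231735441/2232515524 + 2740259*√493/2232515524 ≈ -1.8682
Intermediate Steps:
R = -26 (R = (130 + (-128 + 11))*(-2) = (130 - 117)*(-2) = 13*(-2) = -26)
(310244 + R)/(-163694 + N(493)) = (310244 - 26)/(-163694 - 106*√493) = 310218/(-163694 - 106*√493)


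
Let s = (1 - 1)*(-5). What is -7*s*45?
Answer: 0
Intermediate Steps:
s = 0 (s = 0*(-5) = 0)
-7*s*45 = -7*0*45 = 0*45 = 0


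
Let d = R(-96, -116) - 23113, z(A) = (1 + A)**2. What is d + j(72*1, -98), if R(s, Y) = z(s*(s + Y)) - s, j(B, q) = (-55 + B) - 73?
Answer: 414221536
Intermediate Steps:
j(B, q) = -128 + B
R(s, Y) = (1 + s*(Y + s))**2 - s (R(s, Y) = (1 + s*(s + Y))**2 - s = (1 + s*(Y + s))**2 - s)
d = 414221592 (d = ((1 - 96*(-116 - 96))**2 - 1*(-96)) - 23113 = ((1 - 96*(-212))**2 + 96) - 23113 = ((1 + 20352)**2 + 96) - 23113 = (20353**2 + 96) - 23113 = (414244609 + 96) - 23113 = 414244705 - 23113 = 414221592)
d + j(72*1, -98) = 414221592 + (-128 + 72*1) = 414221592 + (-128 + 72) = 414221592 - 56 = 414221536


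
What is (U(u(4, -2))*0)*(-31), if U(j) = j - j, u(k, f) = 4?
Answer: 0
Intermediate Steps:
U(j) = 0
(U(u(4, -2))*0)*(-31) = (0*0)*(-31) = 0*(-31) = 0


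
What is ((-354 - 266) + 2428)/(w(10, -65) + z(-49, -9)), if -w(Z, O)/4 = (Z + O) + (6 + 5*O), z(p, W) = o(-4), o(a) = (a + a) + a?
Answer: 452/371 ≈ 1.2183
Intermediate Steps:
o(a) = 3*a (o(a) = 2*a + a = 3*a)
z(p, W) = -12 (z(p, W) = 3*(-4) = -12)
w(Z, O) = -24 - 24*O - 4*Z (w(Z, O) = -4*((Z + O) + (6 + 5*O)) = -4*((O + Z) + (6 + 5*O)) = -4*(6 + Z + 6*O) = -24 - 24*O - 4*Z)
((-354 - 266) + 2428)/(w(10, -65) + z(-49, -9)) = ((-354 - 266) + 2428)/((-24 - 24*(-65) - 4*10) - 12) = (-620 + 2428)/((-24 + 1560 - 40) - 12) = 1808/(1496 - 12) = 1808/1484 = 1808*(1/1484) = 452/371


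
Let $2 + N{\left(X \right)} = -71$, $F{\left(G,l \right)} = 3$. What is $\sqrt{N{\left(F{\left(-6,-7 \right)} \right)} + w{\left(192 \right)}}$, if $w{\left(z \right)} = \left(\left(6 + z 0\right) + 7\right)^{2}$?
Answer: $4 \sqrt{6} \approx 9.798$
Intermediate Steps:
$N{\left(X \right)} = -73$ ($N{\left(X \right)} = -2 - 71 = -73$)
$w{\left(z \right)} = 169$ ($w{\left(z \right)} = \left(\left(6 + 0\right) + 7\right)^{2} = \left(6 + 7\right)^{2} = 13^{2} = 169$)
$\sqrt{N{\left(F{\left(-6,-7 \right)} \right)} + w{\left(192 \right)}} = \sqrt{-73 + 169} = \sqrt{96} = 4 \sqrt{6}$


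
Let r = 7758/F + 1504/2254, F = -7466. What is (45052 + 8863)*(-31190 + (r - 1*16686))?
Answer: -10859572947665695/4207091 ≈ -2.5813e+9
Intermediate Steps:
r = -1564417/4207091 (r = 7758/(-7466) + 1504/2254 = 7758*(-1/7466) + 1504*(1/2254) = -3879/3733 + 752/1127 = -1564417/4207091 ≈ -0.37185)
(45052 + 8863)*(-31190 + (r - 1*16686)) = (45052 + 8863)*(-31190 + (-1564417/4207091 - 1*16686)) = 53915*(-31190 + (-1564417/4207091 - 16686)) = 53915*(-31190 - 70201084843/4207091) = 53915*(-201420253133/4207091) = -10859572947665695/4207091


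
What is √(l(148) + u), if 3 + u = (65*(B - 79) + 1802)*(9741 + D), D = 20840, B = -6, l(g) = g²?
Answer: I*√113831162 ≈ 10669.0*I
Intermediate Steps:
u = -113853066 (u = -3 + (65*(-6 - 79) + 1802)*(9741 + 20840) = -3 + (65*(-85) + 1802)*30581 = -3 + (-5525 + 1802)*30581 = -3 - 3723*30581 = -3 - 113853063 = -113853066)
√(l(148) + u) = √(148² - 113853066) = √(21904 - 113853066) = √(-113831162) = I*√113831162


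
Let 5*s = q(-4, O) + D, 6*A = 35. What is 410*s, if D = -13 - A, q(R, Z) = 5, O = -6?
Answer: -3403/3 ≈ -1134.3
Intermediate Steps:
A = 35/6 (A = (1/6)*35 = 35/6 ≈ 5.8333)
D = -113/6 (D = -13 - 1*35/6 = -13 - 35/6 = -113/6 ≈ -18.833)
s = -83/30 (s = (5 - 113/6)/5 = (1/5)*(-83/6) = -83/30 ≈ -2.7667)
410*s = 410*(-83/30) = -3403/3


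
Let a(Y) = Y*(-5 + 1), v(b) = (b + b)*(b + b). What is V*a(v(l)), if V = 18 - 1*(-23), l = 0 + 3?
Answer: -5904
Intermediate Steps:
l = 3
v(b) = 4*b**2 (v(b) = (2*b)*(2*b) = 4*b**2)
a(Y) = -4*Y (a(Y) = Y*(-4) = -4*Y)
V = 41 (V = 18 + 23 = 41)
V*a(v(l)) = 41*(-16*3**2) = 41*(-16*9) = 41*(-4*36) = 41*(-144) = -5904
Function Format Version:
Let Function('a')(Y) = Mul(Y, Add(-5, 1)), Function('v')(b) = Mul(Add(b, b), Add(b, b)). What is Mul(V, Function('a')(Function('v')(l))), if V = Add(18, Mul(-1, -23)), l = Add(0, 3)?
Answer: -5904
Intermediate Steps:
l = 3
Function('v')(b) = Mul(4, Pow(b, 2)) (Function('v')(b) = Mul(Mul(2, b), Mul(2, b)) = Mul(4, Pow(b, 2)))
Function('a')(Y) = Mul(-4, Y) (Function('a')(Y) = Mul(Y, -4) = Mul(-4, Y))
V = 41 (V = Add(18, 23) = 41)
Mul(V, Function('a')(Function('v')(l))) = Mul(41, Mul(-4, Mul(4, Pow(3, 2)))) = Mul(41, Mul(-4, Mul(4, 9))) = Mul(41, Mul(-4, 36)) = Mul(41, -144) = -5904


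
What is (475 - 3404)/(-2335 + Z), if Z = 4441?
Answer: -2929/2106 ≈ -1.3908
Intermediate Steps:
(475 - 3404)/(-2335 + Z) = (475 - 3404)/(-2335 + 4441) = -2929/2106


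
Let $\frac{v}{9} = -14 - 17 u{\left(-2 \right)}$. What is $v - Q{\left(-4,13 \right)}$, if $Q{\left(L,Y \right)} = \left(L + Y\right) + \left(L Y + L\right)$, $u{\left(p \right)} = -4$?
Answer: $533$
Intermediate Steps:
$Q{\left(L,Y \right)} = Y + 2 L + L Y$ ($Q{\left(L,Y \right)} = \left(L + Y\right) + \left(L + L Y\right) = Y + 2 L + L Y$)
$v = 486$ ($v = 9 \left(-14 - -68\right) = 9 \left(-14 + 68\right) = 9 \cdot 54 = 486$)
$v - Q{\left(-4,13 \right)} = 486 - \left(13 + 2 \left(-4\right) - 52\right) = 486 - \left(13 - 8 - 52\right) = 486 - -47 = 486 + 47 = 533$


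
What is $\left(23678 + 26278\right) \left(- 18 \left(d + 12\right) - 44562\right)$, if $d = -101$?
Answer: $-2146109760$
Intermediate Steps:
$\left(23678 + 26278\right) \left(- 18 \left(d + 12\right) - 44562\right) = \left(23678 + 26278\right) \left(- 18 \left(-101 + 12\right) - 44562\right) = 49956 \left(\left(-18\right) \left(-89\right) - 44562\right) = 49956 \left(1602 - 44562\right) = 49956 \left(-42960\right) = -2146109760$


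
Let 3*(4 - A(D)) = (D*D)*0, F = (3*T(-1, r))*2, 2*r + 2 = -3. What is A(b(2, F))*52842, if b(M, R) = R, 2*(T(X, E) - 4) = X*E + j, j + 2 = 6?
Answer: 211368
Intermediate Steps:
r = -5/2 (r = -1 + (1/2)*(-3) = -1 - 3/2 = -5/2 ≈ -2.5000)
j = 4 (j = -2 + 6 = 4)
T(X, E) = 6 + E*X/2 (T(X, E) = 4 + (X*E + 4)/2 = 4 + (E*X + 4)/2 = 4 + (4 + E*X)/2 = 4 + (2 + E*X/2) = 6 + E*X/2)
F = 87/2 (F = (3*(6 + (1/2)*(-5/2)*(-1)))*2 = (3*(6 + 5/4))*2 = (3*(29/4))*2 = (87/4)*2 = 87/2 ≈ 43.500)
A(D) = 4 (A(D) = 4 - D*D*0/3 = 4 - D**2*0/3 = 4 - 1/3*0 = 4 + 0 = 4)
A(b(2, F))*52842 = 4*52842 = 211368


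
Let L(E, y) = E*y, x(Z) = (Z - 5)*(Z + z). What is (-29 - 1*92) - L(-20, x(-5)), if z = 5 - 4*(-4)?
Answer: -3321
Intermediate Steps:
z = 21 (z = 5 + 16 = 21)
x(Z) = (-5 + Z)*(21 + Z) (x(Z) = (Z - 5)*(Z + 21) = (-5 + Z)*(21 + Z))
(-29 - 1*92) - L(-20, x(-5)) = (-29 - 1*92) - (-20)*(-105 + (-5)² + 16*(-5)) = (-29 - 92) - (-20)*(-105 + 25 - 80) = -121 - (-20)*(-160) = -121 - 1*3200 = -121 - 3200 = -3321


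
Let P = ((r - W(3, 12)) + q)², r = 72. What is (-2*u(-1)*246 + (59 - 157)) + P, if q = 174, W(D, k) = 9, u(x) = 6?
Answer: 53119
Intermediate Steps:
P = 56169 (P = ((72 - 1*9) + 174)² = ((72 - 9) + 174)² = (63 + 174)² = 237² = 56169)
(-2*u(-1)*246 + (59 - 157)) + P = (-2*6*246 + (59 - 157)) + 56169 = (-12*246 - 98) + 56169 = (-2952 - 98) + 56169 = -3050 + 56169 = 53119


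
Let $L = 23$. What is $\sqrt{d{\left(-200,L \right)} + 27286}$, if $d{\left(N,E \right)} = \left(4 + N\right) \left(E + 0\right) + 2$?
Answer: $2 \sqrt{5695} \approx 150.93$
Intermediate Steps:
$d{\left(N,E \right)} = 2 + E \left(4 + N\right)$ ($d{\left(N,E \right)} = \left(4 + N\right) E + 2 = E \left(4 + N\right) + 2 = 2 + E \left(4 + N\right)$)
$\sqrt{d{\left(-200,L \right)} + 27286} = \sqrt{\left(2 + 4 \cdot 23 + 23 \left(-200\right)\right) + 27286} = \sqrt{\left(2 + 92 - 4600\right) + 27286} = \sqrt{-4506 + 27286} = \sqrt{22780} = 2 \sqrt{5695}$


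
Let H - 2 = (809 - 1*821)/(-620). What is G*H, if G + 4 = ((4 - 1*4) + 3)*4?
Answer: 2504/155 ≈ 16.155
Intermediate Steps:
G = 8 (G = -4 + ((4 - 1*4) + 3)*4 = -4 + ((4 - 4) + 3)*4 = -4 + (0 + 3)*4 = -4 + 3*4 = -4 + 12 = 8)
H = 313/155 (H = 2 + (809 - 1*821)/(-620) = 2 + (809 - 821)*(-1/620) = 2 - 12*(-1/620) = 2 + 3/155 = 313/155 ≈ 2.0194)
G*H = 8*(313/155) = 2504/155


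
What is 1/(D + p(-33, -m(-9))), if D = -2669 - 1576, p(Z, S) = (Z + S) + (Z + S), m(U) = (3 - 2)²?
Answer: -1/4313 ≈ -0.00023186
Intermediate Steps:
m(U) = 1 (m(U) = 1² = 1)
p(Z, S) = 2*S + 2*Z (p(Z, S) = (S + Z) + (S + Z) = 2*S + 2*Z)
D = -4245
1/(D + p(-33, -m(-9))) = 1/(-4245 + (2*(-1*1) + 2*(-33))) = 1/(-4245 + (2*(-1) - 66)) = 1/(-4245 + (-2 - 66)) = 1/(-4245 - 68) = 1/(-4313) = -1/4313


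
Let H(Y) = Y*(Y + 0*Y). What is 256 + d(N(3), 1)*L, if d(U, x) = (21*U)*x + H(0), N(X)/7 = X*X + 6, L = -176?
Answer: -387824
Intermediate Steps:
N(X) = 42 + 7*X² (N(X) = 7*(X*X + 6) = 7*(X² + 6) = 7*(6 + X²) = 42 + 7*X²)
H(Y) = Y² (H(Y) = Y*(Y + 0) = Y*Y = Y²)
d(U, x) = 21*U*x (d(U, x) = (21*U)*x + 0² = 21*U*x + 0 = 21*U*x)
256 + d(N(3), 1)*L = 256 + (21*(42 + 7*3²)*1)*(-176) = 256 + (21*(42 + 7*9)*1)*(-176) = 256 + (21*(42 + 63)*1)*(-176) = 256 + (21*105*1)*(-176) = 256 + 2205*(-176) = 256 - 388080 = -387824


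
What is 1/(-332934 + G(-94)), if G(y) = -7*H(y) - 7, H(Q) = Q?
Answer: -1/332283 ≈ -3.0095e-6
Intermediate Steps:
G(y) = -7 - 7*y (G(y) = -7*y - 7 = -7 - 7*y)
1/(-332934 + G(-94)) = 1/(-332934 + (-7 - 7*(-94))) = 1/(-332934 + (-7 + 658)) = 1/(-332934 + 651) = 1/(-332283) = -1/332283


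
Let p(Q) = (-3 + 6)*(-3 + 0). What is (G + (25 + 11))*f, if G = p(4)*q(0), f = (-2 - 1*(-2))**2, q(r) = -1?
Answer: 0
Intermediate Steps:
p(Q) = -9 (p(Q) = 3*(-3) = -9)
f = 0 (f = (-2 + 2)**2 = 0**2 = 0)
G = 9 (G = -9*(-1) = 9)
(G + (25 + 11))*f = (9 + (25 + 11))*0 = (9 + 36)*0 = 45*0 = 0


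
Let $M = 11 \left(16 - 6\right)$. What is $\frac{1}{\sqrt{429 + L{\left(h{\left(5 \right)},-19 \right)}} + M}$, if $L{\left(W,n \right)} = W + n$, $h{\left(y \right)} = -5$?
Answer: $\frac{22}{2339} - \frac{9 \sqrt{5}}{11695} \approx 0.0076849$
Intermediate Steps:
$M = 110$ ($M = 11 \cdot 10 = 110$)
$\frac{1}{\sqrt{429 + L{\left(h{\left(5 \right)},-19 \right)}} + M} = \frac{1}{\sqrt{429 - 24} + 110} = \frac{1}{\sqrt{405} + 110} = \frac{1}{9 \sqrt{5} + 110} = \frac{1}{110 + 9 \sqrt{5}}$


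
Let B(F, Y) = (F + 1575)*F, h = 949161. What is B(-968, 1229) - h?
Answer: -1536737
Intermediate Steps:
B(F, Y) = F*(1575 + F) (B(F, Y) = (1575 + F)*F = F*(1575 + F))
B(-968, 1229) - h = -968*(1575 - 968) - 1*949161 = -968*607 - 949161 = -587576 - 949161 = -1536737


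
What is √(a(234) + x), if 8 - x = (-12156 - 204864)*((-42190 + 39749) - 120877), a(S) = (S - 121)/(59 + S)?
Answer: 3*I*√255281276545971/293 ≈ 1.6359e+5*I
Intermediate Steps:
a(S) = (-121 + S)/(59 + S)
x = -26762472352 (x = 8 - (-12156 - 204864)*((-42190 + 39749) - 120877) = 8 - (-217020)*(-2441 - 120877) = 8 - (-217020)*(-123318) = 8 - 1*26762472360 = 8 - 26762472360 = -26762472352)
√(a(234) + x) = √((-121 + 234)/(59 + 234) - 26762472352) = √(113/293 - 26762472352) = √(-7841404399023/293) = 3*I*√255281276545971/293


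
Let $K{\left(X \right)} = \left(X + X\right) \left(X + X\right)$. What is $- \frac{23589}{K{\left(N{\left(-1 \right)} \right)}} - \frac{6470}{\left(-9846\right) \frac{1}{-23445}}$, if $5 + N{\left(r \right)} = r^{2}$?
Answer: $- \frac{552242383}{35008} \approx -15775.0$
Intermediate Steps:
$N{\left(r \right)} = -5 + r^{2}$
$K{\left(X \right)} = 4 X^{2}$ ($K{\left(X \right)} = 2 X 2 X = 4 X^{2}$)
$- \frac{23589}{K{\left(N{\left(-1 \right)} \right)}} - \frac{6470}{\left(-9846\right) \frac{1}{-23445}} = - \frac{23589}{4 \left(-5 + \left(-1\right)^{2}\right)^{2}} - \frac{6470}{\left(-9846\right) \frac{1}{-23445}} = - \frac{23589}{4 \left(-5 + 1\right)^{2}} - \frac{6470}{\left(-9846\right) \left(- \frac{1}{23445}\right)} = - \frac{23589}{4 \left(-4\right)^{2}} - \frac{6470}{\frac{1094}{2605}} = - \frac{23589}{4 \cdot 16} - \frac{8427175}{547} = - \frac{23589}{64} - \frac{8427175}{547} = - \frac{552242383}{35008}$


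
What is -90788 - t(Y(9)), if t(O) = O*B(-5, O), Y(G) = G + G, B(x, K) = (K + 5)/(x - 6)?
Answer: -998254/11 ≈ -90750.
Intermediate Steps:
B(x, K) = (5 + K)/(-6 + x)
Y(G) = 2*G
t(O) = O*(-5/11 - O/11) (t(O) = O*((5 + O)/(-6 - 5)) = O*((5 + O)/(-11)) = O*(-(5 + O)/11) = O*(-5/11 - O/11))
-90788 - t(Y(9)) = -90788 - (-1)*2*9*(5 + 2*9)/11 = -90788 - (-1)*18*(5 + 18)/11 = -90788 - (-1)*18*23/11 = -90788 - 1*(-414/11) = -90788 + 414/11 = -998254/11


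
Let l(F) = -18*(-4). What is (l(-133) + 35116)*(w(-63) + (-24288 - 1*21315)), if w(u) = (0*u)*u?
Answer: -1604678364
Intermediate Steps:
w(u) = 0 (w(u) = 0*u = 0)
l(F) = 72
(l(-133) + 35116)*(w(-63) + (-24288 - 1*21315)) = (72 + 35116)*(0 + (-24288 - 1*21315)) = 35188*(0 + (-24288 - 21315)) = 35188*(0 - 45603) = 35188*(-45603) = -1604678364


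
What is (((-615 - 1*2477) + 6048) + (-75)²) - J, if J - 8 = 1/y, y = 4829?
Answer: 41399016/4829 ≈ 8573.0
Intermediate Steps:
J = 38633/4829 (J = 8 + 1/4829 = 38633/4829 ≈ 8.0002)
(((-615 - 1*2477) + 6048) + (-75)²) - J = (((-615 - 1*2477) + 6048) + (-75)²) - 1*38633/4829 = (((-615 - 2477) + 6048) + 5625) - 38633/4829 = ((-3092 + 6048) + 5625) - 38633/4829 = (2956 + 5625) - 38633/4829 = 8581 - 38633/4829 = 41399016/4829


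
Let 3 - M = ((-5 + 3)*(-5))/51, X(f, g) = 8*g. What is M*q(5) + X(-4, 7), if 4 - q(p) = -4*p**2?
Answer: 17728/51 ≈ 347.61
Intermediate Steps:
q(p) = 4 + 4*p**2 (q(p) = 4 - (-4)*p**2 = 4 + 4*p**2)
M = 143/51 (M = 3 - (-5 + 3)*(-5)/51 = 3 - (-2*(-5))/51 = 3 - 10/51 = 143/51 ≈ 2.8039)
M*q(5) + X(-4, 7) = 143*(4 + 4*5**2)/51 + 8*7 = 143*(4 + 4*25)/51 + 56 = 143*(4 + 100)/51 + 56 = (143/51)*104 + 56 = 14872/51 + 56 = 17728/51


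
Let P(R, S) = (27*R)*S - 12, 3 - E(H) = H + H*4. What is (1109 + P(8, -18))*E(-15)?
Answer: -217698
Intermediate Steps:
E(H) = 3 - 5*H (E(H) = 3 - (H + H*4) = 3 - (H + 4*H) = 3 - 5*H)
P(R, S) = -12 + 27*R*S (P(R, S) = 27*R*S - 12 = -12 + 27*R*S)
(1109 + P(8, -18))*E(-15) = (1109 + (-12 + 27*8*(-18)))*(3 - 5*(-15)) = (1109 + (-12 - 3888))*(3 + 75) = (1109 - 3900)*78 = -2791*78 = -217698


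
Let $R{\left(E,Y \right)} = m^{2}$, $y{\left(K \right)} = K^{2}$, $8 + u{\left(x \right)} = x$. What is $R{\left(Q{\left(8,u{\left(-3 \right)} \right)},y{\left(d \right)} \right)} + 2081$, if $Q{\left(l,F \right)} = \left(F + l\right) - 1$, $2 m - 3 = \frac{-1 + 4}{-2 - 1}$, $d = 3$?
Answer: $2082$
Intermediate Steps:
$u{\left(x \right)} = -8 + x$
$m = 1$ ($m = \frac{3}{2} + \frac{\left(-1 + 4\right) \frac{1}{-2 - 1}}{2} = \frac{3}{2} + \frac{3 \frac{1}{-3}}{2} = \frac{3}{2} + \frac{3 \left(- \frac{1}{3}\right)}{2} = \frac{3}{2} + \frac{1}{2} \left(-1\right) = \frac{3}{2} - \frac{1}{2} = 1$)
$Q{\left(l,F \right)} = -1 + F + l$
$R{\left(E,Y \right)} = 1$ ($R{\left(E,Y \right)} = 1^{2} = 1$)
$R{\left(Q{\left(8,u{\left(-3 \right)} \right)},y{\left(d \right)} \right)} + 2081 = 1 + 2081 = 2082$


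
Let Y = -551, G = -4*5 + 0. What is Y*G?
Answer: 11020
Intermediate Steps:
G = -20 (G = -20 + 0 = -20)
Y*G = -551*(-20) = 11020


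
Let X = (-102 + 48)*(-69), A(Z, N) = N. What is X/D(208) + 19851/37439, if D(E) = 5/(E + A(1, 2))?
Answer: 5858923839/37439 ≈ 1.5649e+5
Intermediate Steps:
X = 3726 (X = -54*(-69) = 3726)
D(E) = 5/(2 + E) (D(E) = 5/(E + 2) = 5/(2 + E))
X/D(208) + 19851/37439 = 3726/((5/(2 + 208))) + 19851/37439 = 3726/((5/210)) + 19851*(1/37439) = 3726/((5*(1/210))) + 19851/37439 = 3726/(1/42) + 19851/37439 = 3726*42 + 19851/37439 = 156492 + 19851/37439 = 5858923839/37439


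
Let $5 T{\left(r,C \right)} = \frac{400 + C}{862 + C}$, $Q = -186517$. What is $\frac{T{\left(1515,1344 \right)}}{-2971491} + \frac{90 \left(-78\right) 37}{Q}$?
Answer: $\frac{115042161116548}{82610763012465} \approx 1.3926$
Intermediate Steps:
$T{\left(r,C \right)} = \frac{400 + C}{5 \left(862 + C\right)}$ ($T{\left(r,C \right)} = \frac{\left(400 + C\right) \frac{1}{862 + C}}{5} = \frac{\frac{1}{862 + C} \left(400 + C\right)}{5} = \frac{400 + C}{5 \left(862 + C\right)}$)
$\frac{T{\left(1515,1344 \right)}}{-2971491} + \frac{90 \left(-78\right) 37}{Q} = \frac{\frac{1}{5} \frac{1}{862 + 1344} \left(400 + 1344\right)}{-2971491} + \frac{90 \left(-78\right) 37}{-186517} = \frac{1}{5} \cdot \frac{1}{2206} \cdot 1744 \left(- \frac{1}{2971491}\right) + \left(-7020\right) 37 \left(- \frac{1}{186517}\right) = \frac{1}{5} \cdot \frac{1}{2206} \cdot 1744 \left(- \frac{1}{2971491}\right) - - \frac{7020}{5041} = \frac{872}{5515} \left(- \frac{1}{2971491}\right) + \frac{7020}{5041} = - \frac{872}{16387772865} + \frac{7020}{5041} = \frac{115042161116548}{82610763012465}$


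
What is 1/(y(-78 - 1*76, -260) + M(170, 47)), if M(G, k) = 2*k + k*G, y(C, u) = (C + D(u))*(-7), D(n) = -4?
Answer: 1/9190 ≈ 0.00010881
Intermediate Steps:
y(C, u) = 28 - 7*C (y(C, u) = (C - 4)*(-7) = (-4 + C)*(-7) = 28 - 7*C)
M(G, k) = 2*k + G*k
1/(y(-78 - 1*76, -260) + M(170, 47)) = 1/((28 - 7*(-78 - 1*76)) + 47*(2 + 170)) = 1/((28 - 7*(-78 - 76)) + 47*172) = 1/((28 - 7*(-154)) + 8084) = 1/((28 + 1078) + 8084) = 1/(1106 + 8084) = 1/9190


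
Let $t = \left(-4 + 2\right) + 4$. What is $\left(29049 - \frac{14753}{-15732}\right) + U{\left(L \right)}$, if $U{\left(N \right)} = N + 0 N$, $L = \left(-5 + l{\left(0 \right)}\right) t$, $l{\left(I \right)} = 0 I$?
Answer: $\frac{456856301}{15732} \approx 29040.0$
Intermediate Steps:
$t = 2$ ($t = -2 + 4 = 2$)
$l{\left(I \right)} = 0$
$L = -10$ ($L = \left(-5 + 0\right) 2 = \left(-5\right) 2 = -10$)
$U{\left(N \right)} = N$ ($U{\left(N \right)} = N + 0 = N$)
$\left(29049 - \frac{14753}{-15732}\right) + U{\left(L \right)} = \left(29049 - \frac{14753}{-15732}\right) - 10 = \left(29049 - - \frac{14753}{15732}\right) - 10 = \left(29049 + \frac{14753}{15732}\right) - 10 = \frac{457013621}{15732} - 10 = \frac{456856301}{15732}$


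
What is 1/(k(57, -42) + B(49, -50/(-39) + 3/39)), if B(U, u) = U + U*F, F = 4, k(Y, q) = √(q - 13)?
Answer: 49/12016 - I*√55/60080 ≈ 0.0040779 - 0.00012344*I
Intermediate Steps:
k(Y, q) = √(-13 + q)
B(U, u) = 5*U (B(U, u) = U + U*4 = U + 4*U = 5*U)
1/(k(57, -42) + B(49, -50/(-39) + 3/39)) = 1/(√(-13 - 42) + 5*49) = 1/(√(-55) + 245) = 1/(I*√55 + 245) = 1/(245 + I*√55)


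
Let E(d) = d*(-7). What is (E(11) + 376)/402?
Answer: 299/402 ≈ 0.74378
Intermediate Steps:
E(d) = -7*d
(E(11) + 376)/402 = (-7*11 + 376)/402 = (-77 + 376)*(1/402) = 299*(1/402) = 299/402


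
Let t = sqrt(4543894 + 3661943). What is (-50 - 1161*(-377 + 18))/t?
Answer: 416749*sqrt(8205837)/8205837 ≈ 145.48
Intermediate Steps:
t = sqrt(8205837) ≈ 2864.6
(-50 - 1161*(-377 + 18))/t = (-50 - 1161*(-377 + 18))/(sqrt(8205837)) = (-50 - 1161*(-359))*(sqrt(8205837)/8205837) = (-50 + 416799)*(sqrt(8205837)/8205837) = 416749*(sqrt(8205837)/8205837) = 416749*sqrt(8205837)/8205837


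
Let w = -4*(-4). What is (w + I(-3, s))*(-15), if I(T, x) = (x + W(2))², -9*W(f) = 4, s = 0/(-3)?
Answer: -6560/27 ≈ -242.96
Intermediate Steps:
w = 16
s = 0 (s = 0*(-⅓) = 0)
W(f) = -4/9 (W(f) = -⅑*4 = -4/9)
I(T, x) = (-4/9 + x)² (I(T, x) = (x - 4/9)² = (-4/9 + x)²)
(w + I(-3, s))*(-15) = (16 + (-4 + 9*0)²/81)*(-15) = (16 + (-4 + 0)²/81)*(-15) = (16 + (1/81)*(-4)²)*(-15) = (16 + (1/81)*16)*(-15) = (16 + 16/81)*(-15) = (1312/81)*(-15) = -6560/27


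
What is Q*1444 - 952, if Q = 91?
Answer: 130452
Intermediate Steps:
Q*1444 - 952 = 91*1444 - 952 = 131404 - 952 = 130452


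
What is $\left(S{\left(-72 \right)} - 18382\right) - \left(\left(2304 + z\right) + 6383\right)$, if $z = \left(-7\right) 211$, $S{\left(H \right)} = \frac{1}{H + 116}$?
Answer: $- \frac{1126047}{44} \approx -25592.0$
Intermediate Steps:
$S{\left(H \right)} = \frac{1}{116 + H}$
$z = -1477$
$\left(S{\left(-72 \right)} - 18382\right) - \left(\left(2304 + z\right) + 6383\right) = \left(\frac{1}{116 - 72} - 18382\right) - \left(\left(2304 - 1477\right) + 6383\right) = \left(\frac{1}{44} - 18382\right) - \left(827 + 6383\right) = \left(\frac{1}{44} - 18382\right) - 7210 = - \frac{808807}{44} - 7210 = - \frac{1126047}{44}$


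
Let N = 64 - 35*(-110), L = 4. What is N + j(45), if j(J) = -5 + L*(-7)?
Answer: 3881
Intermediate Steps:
j(J) = -33 (j(J) = -5 + 4*(-7) = -5 - 28 = -33)
N = 3914 (N = 64 + 3850 = 3914)
N + j(45) = 3914 - 33 = 3881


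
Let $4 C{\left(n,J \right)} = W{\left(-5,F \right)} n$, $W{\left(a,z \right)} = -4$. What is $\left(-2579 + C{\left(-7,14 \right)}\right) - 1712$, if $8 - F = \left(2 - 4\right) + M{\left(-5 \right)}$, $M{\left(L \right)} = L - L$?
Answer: $-4284$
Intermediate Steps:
$M{\left(L \right)} = 0$
$F = 10$ ($F = 8 - \left(\left(2 - 4\right) + 0\right) = 8 - \left(-2 + 0\right) = 8 - -2 = 8 + 2 = 10$)
$C{\left(n,J \right)} = - n$ ($C{\left(n,J \right)} = \frac{\left(-4\right) n}{4} = - n$)
$\left(-2579 + C{\left(-7,14 \right)}\right) - 1712 = \left(-2579 - -7\right) - 1712 = \left(-2579 + 7\right) - 1712 = -2572 - 1712 = -4284$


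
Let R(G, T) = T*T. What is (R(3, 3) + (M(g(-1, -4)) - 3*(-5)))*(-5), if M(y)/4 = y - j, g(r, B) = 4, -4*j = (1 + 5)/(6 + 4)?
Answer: -203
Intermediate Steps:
j = -3/20 (j = -(1 + 5)/(4*(6 + 4)) = -3/(2*10) = -¼*⅗ = -3/20 ≈ -0.15000)
R(G, T) = T²
M(y) = ⅗ + 4*y (M(y) = 4*(y - 1*(-3/20)) = 4*(y + 3/20) = 4*(3/20 + y) = ⅗ + 4*y)
(R(3, 3) + (M(g(-1, -4)) - 3*(-5)))*(-5) = (3² + ((⅗ + 4*4) - 3*(-5)))*(-5) = (9 + ((⅗ + 16) + 15))*(-5) = (9 + (83/5 + 15))*(-5) = (9 + 158/5)*(-5) = (203/5)*(-5) = -203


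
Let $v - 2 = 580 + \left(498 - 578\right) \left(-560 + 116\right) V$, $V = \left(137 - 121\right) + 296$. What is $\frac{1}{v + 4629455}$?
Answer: $\frac{1}{15712277} \approx 6.3645 \cdot 10^{-8}$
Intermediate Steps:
$V = 312$ ($V = 16 + 296 = 312$)
$v = 11082822$ ($v = 2 + \left(580 + \left(498 - 578\right) \left(-560 + 116\right) 312\right) = 2 + \left(580 + \left(-80\right) \left(-444\right) 312\right) = 2 + \left(580 + 35520 \cdot 312\right) = 2 + \left(580 + 11082240\right) = 2 + 11082820 = 11082822$)
$\frac{1}{v + 4629455} = \frac{1}{11082822 + 4629455} = \frac{1}{15712277}$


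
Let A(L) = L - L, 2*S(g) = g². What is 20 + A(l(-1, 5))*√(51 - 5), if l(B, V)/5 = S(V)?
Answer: 20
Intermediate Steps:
S(g) = g²/2
l(B, V) = 5*V²/2 (l(B, V) = 5*(V²/2) = 5*V²/2)
A(L) = 0
20 + A(l(-1, 5))*√(51 - 5) = 20 + 0*√(51 - 5) = 20 + 0*√46 = 20 + 0 = 20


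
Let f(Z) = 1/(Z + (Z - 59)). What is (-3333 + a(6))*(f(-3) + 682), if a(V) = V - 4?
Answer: -147659899/65 ≈ -2.2717e+6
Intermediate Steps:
a(V) = -4 + V
f(Z) = 1/(-59 + 2*Z) (f(Z) = 1/(Z + (-59 + Z)) = 1/(-59 + 2*Z))
(-3333 + a(6))*(f(-3) + 682) = (-3333 + (-4 + 6))*(1/(-59 + 2*(-3)) + 682) = (-3333 + 2)*(1/(-59 - 6) + 682) = -3331*(1/(-65) + 682) = -3331*(-1/65 + 682) = -3331*44329/65 = -147659899/65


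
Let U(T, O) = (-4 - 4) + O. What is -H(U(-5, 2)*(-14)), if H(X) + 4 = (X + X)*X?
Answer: -14108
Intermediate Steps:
U(T, O) = -8 + O
H(X) = -4 + 2*X**2 (H(X) = -4 + (X + X)*X = -4 + (2*X)*X = -4 + 2*X**2)
-H(U(-5, 2)*(-14)) = -(-4 + 2*((-8 + 2)*(-14))**2) = -(-4 + 2*(-6*(-14))**2) = -(-4 + 2*84**2) = -(-4 + 2*7056) = -(-4 + 14112) = -1*14108 = -14108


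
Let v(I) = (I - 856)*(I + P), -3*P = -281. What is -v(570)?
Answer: 569426/3 ≈ 1.8981e+5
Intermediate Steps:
P = 281/3 (P = -⅓*(-281) = 281/3 ≈ 93.667)
v(I) = (-856 + I)*(281/3 + I) (v(I) = (I - 856)*(I + 281/3) = (-856 + I)*(281/3 + I))
-v(570) = -(-240536/3 + 570² - 2287/3*570) = -(-240536/3 + 324900 - 434530) = -1*(-569426/3) = 569426/3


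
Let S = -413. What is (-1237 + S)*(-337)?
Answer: 556050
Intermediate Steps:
(-1237 + S)*(-337) = (-1237 - 413)*(-337) = -1650*(-337) = 556050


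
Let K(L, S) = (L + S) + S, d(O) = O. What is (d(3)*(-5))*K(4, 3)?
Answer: -150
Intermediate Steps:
K(L, S) = L + 2*S
(d(3)*(-5))*K(4, 3) = (3*(-5))*(4 + 2*3) = -15*(4 + 6) = -15*10 = -150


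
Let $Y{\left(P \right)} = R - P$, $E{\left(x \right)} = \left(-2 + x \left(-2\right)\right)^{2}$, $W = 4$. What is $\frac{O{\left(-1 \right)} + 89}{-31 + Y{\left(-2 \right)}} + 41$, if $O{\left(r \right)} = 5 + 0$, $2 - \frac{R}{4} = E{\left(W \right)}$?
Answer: $\frac{17167}{421} \approx 40.777$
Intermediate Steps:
$E{\left(x \right)} = \left(-2 - 2 x\right)^{2}$
$R = -392$ ($R = 8 - 4 \cdot 4 \left(1 + 4\right)^{2} = 8 - 4 \cdot 4 \cdot 5^{2} = 8 - 4 \cdot 4 \cdot 25 = 8 - 400 = -392$)
$Y{\left(P \right)} = -392 - P$
$O{\left(r \right)} = 5$
$\frac{O{\left(-1 \right)} + 89}{-31 + Y{\left(-2 \right)}} + 41 = \frac{5 + 89}{-31 - 390} + 41 = \frac{94}{-31 + \left(-392 + 2\right)} + 41 = \frac{94}{-31 - 390} + 41 = \frac{94}{-421} + 41 = 94 \left(- \frac{1}{421}\right) + 41 = - \frac{94}{421} + 41 = \frac{17167}{421}$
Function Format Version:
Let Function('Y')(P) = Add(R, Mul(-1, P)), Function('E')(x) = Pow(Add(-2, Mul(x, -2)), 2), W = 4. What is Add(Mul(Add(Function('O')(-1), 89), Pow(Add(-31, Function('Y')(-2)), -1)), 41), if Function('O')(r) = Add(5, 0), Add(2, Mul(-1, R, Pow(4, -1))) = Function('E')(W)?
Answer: Rational(17167, 421) ≈ 40.777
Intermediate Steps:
Function('E')(x) = Pow(Add(-2, Mul(-2, x)), 2)
R = -392 (R = Add(8, Mul(-4, Mul(4, Pow(Add(1, 4), 2)))) = Add(8, Mul(-4, Mul(4, Pow(5, 2)))) = Add(8, Mul(-4, Mul(4, 25))) = Add(8, Mul(-4, 100)) = Add(8, -400) = -392)
Function('Y')(P) = Add(-392, Mul(-1, P))
Function('O')(r) = 5
Add(Mul(Add(Function('O')(-1), 89), Pow(Add(-31, Function('Y')(-2)), -1)), 41) = Add(Mul(Add(5, 89), Pow(Add(-31, Add(-392, Mul(-1, -2))), -1)), 41) = Add(Mul(94, Pow(Add(-31, Add(-392, 2)), -1)), 41) = Add(Mul(94, Pow(Add(-31, -390), -1)), 41) = Add(Mul(94, Pow(-421, -1)), 41) = Add(Mul(94, Rational(-1, 421)), 41) = Add(Rational(-94, 421), 41) = Rational(17167, 421)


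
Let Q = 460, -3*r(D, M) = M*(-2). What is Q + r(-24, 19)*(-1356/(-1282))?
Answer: 303448/641 ≈ 473.40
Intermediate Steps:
r(D, M) = 2*M/3 (r(D, M) = -M*(-2)/3 = -(-2)*M/3 = 2*M/3)
Q + r(-24, 19)*(-1356/(-1282)) = 460 + ((⅔)*19)*(-1356/(-1282)) = 460 + 38*(-1356*(-1/1282))/3 = 460 + (38/3)*(678/641) = 460 + 8588/641 = 303448/641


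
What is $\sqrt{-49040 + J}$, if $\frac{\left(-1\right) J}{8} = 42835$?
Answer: $2 i \sqrt{97930} \approx 625.88 i$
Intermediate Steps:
$J = -342680$ ($J = \left(-8\right) 42835 = -342680$)
$\sqrt{-49040 + J} = \sqrt{-49040 - 342680} = \sqrt{-391720} = 2 i \sqrt{97930}$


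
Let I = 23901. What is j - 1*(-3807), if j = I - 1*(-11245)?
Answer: 38953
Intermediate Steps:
j = 35146 (j = 23901 - 1*(-11245) = 23901 + 11245 = 35146)
j - 1*(-3807) = 35146 - 1*(-3807) = 35146 + 3807 = 38953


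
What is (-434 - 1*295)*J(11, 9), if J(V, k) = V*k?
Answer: -72171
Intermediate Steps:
(-434 - 1*295)*J(11, 9) = (-434 - 1*295)*(11*9) = (-434 - 295)*99 = -729*99 = -72171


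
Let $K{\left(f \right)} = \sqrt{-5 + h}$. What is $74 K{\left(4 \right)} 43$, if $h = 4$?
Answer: $3182 i \approx 3182.0 i$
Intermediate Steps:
$K{\left(f \right)} = i$ ($K{\left(f \right)} = \sqrt{-5 + 4} = \sqrt{-1} = i$)
$74 K{\left(4 \right)} 43 = 74 i 43 = 3182 i$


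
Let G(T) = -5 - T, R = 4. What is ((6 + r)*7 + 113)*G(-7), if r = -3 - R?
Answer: 212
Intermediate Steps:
r = -7 (r = -3 - 1*4 = -3 - 4 = -7)
((6 + r)*7 + 113)*G(-7) = ((6 - 7)*7 + 113)*(-5 - 1*(-7)) = (-1*7 + 113)*(-5 + 7) = (-7 + 113)*2 = 106*2 = 212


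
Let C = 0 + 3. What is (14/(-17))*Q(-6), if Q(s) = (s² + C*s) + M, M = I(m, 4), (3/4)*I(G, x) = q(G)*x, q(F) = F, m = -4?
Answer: 140/51 ≈ 2.7451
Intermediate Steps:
I(G, x) = 4*G*x/3 (I(G, x) = 4*(G*x)/3 = 4*G*x/3)
M = -64/3 (M = (4/3)*(-4)*4 = -64/3 ≈ -21.333)
C = 3
Q(s) = -64/3 + s² + 3*s (Q(s) = (s² + 3*s) - 64/3 = -64/3 + s² + 3*s)
(14/(-17))*Q(-6) = (14/(-17))*(-64/3 + (-6)² + 3*(-6)) = (14*(-1/17))*(-64/3 + 36 - 18) = -14/17*(-10/3) = 140/51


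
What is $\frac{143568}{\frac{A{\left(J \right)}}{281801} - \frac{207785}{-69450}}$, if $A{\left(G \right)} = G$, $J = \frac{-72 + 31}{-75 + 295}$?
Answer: $\frac{2472607046340288}{51527526901} \approx 47986.0$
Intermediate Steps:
$J = - \frac{41}{220} \approx -0.18636$
$\frac{143568}{\frac{A{\left(J \right)}}{281801} - \frac{207785}{-69450}} = \frac{143568}{- \frac{41}{220 \cdot 281801} - \frac{207785}{-69450}} = \frac{143568}{\left(- \frac{41}{220}\right) \frac{1}{281801} - - \frac{41557}{13890}} = \frac{143568}{- \frac{41}{61996220} + \frac{41557}{13890}} = \frac{143568}{\frac{51527526901}{17222549916}} = 143568 \cdot \frac{17222549916}{51527526901} = \frac{2472607046340288}{51527526901}$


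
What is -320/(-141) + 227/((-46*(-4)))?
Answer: 90887/25944 ≈ 3.5032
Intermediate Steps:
-320/(-141) + 227/((-46*(-4))) = -320*(-1/141) + 227/184 = 320/141 + 227*(1/184) = 320/141 + 227/184 = 90887/25944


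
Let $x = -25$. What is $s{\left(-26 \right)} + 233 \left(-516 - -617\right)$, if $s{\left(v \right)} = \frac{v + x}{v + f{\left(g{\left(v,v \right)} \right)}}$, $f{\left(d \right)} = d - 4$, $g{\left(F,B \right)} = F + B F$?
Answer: $\frac{14590409}{620} \approx 23533.0$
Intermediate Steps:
$f{\left(d \right)} = -4 + d$ ($f{\left(d \right)} = d - 4 = -4 + d$)
$s{\left(v \right)} = \frac{-25 + v}{-4 + v + v \left(1 + v\right)}$ ($s{\left(v \right)} = \frac{v - 25}{v + \left(-4 + v \left(1 + v\right)\right)} = \frac{-25 + v}{-4 + v + v \left(1 + v\right)}$)
$s{\left(-26 \right)} + 233 \left(-516 - -617\right) = \frac{-25 - 26}{-4 - 26 - 26 \left(1 - 26\right)} + 233 \left(-516 - -617\right) = \frac{1}{-4 - 26 - -650} \left(-51\right) + 233 \left(-516 + 617\right) = \frac{1}{-4 - 26 + 650} \left(-51\right) + 233 \cdot 101 = \frac{1}{620} \left(-51\right) + 23533 = - \frac{51}{620} + 23533 = \frac{14590409}{620}$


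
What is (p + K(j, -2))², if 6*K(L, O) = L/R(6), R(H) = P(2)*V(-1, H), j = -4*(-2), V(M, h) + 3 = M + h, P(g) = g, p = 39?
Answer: 13924/9 ≈ 1547.1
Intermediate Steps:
V(M, h) = -3 + M + h (V(M, h) = -3 + (M + h) = -3 + M + h)
j = 8
R(H) = -8 + 2*H (R(H) = 2*(-3 - 1 + H) = 2*(-4 + H) = -8 + 2*H)
K(L, O) = L/24 (K(L, O) = (L/(-8 + 2*6))/6 = (L/(-8 + 12))/6 = (L/4)/6 = L/24)
(p + K(j, -2))² = (39 + (1/24)*8)² = (39 + ⅓)² = (118/3)² = 13924/9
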